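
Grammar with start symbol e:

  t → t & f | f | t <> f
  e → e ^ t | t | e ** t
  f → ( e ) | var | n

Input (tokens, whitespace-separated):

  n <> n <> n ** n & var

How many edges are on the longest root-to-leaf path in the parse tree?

6

[e [e [t [t [t [f n]] <> [f n]] <> [f n]]] ** [t [t [f n]] & [f var]]]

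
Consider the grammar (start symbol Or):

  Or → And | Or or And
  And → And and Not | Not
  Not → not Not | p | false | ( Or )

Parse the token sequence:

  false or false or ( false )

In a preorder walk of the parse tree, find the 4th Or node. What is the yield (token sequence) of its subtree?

false

[Or [Or [Or [And [Not false]]] or [And [Not false]]] or [And [Not ( [Or [And [Not false]]] )]]]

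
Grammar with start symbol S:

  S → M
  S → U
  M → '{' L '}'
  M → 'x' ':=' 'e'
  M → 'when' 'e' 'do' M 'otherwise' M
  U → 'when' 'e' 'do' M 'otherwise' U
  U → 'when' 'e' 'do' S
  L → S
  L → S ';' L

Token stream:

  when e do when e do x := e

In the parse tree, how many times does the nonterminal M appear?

1

[S [U when e do [S [U when e do [S [M x := e]]]]]]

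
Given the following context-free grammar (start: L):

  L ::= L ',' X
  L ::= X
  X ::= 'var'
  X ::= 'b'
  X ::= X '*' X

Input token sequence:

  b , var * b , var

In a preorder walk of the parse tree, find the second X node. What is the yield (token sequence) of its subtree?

var * b

[L [L [L [X b]] , [X [X var] * [X b]]] , [X var]]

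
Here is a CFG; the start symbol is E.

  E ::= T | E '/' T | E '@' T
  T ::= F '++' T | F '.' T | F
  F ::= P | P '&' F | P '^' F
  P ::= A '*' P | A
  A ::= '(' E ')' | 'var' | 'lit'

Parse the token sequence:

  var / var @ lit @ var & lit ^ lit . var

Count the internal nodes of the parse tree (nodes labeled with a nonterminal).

[E [E [E [E [T [F [P [A var]]]]] / [T [F [P [A var]]]]] @ [T [F [P [A lit]]]]] @ [T [F [P [A var]] & [F [P [A lit]] ^ [F [P [A lit]]]]] . [T [F [P [A var]]]]]]

30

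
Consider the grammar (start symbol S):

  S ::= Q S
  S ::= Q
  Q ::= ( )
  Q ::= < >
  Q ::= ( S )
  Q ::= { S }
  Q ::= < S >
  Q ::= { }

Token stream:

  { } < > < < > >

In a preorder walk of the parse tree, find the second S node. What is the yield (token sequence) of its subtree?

[S [Q { }] [S [Q < >] [S [Q < [S [Q < >]] >]]]]

< > < < > >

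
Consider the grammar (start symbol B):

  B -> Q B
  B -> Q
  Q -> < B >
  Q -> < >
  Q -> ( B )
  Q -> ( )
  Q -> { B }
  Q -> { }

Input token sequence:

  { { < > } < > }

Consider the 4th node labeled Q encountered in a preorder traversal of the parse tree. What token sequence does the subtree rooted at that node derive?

< >

[B [Q { [B [Q { [B [Q < >]] }] [B [Q < >]]] }]]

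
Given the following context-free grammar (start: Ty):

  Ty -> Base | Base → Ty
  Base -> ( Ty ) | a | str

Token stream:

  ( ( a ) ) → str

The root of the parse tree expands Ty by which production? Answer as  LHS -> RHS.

Ty -> Base → Ty

[Ty [Base ( [Ty [Base ( [Ty [Base a]] )]] )] → [Ty [Base str]]]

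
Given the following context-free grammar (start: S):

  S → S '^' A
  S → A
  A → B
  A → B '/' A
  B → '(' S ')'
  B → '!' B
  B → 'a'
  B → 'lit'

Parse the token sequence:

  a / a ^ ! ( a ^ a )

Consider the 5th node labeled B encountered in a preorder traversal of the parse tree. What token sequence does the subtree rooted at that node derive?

a

[S [S [A [B a] / [A [B a]]]] ^ [A [B ! [B ( [S [S [A [B a]]] ^ [A [B a]]] )]]]]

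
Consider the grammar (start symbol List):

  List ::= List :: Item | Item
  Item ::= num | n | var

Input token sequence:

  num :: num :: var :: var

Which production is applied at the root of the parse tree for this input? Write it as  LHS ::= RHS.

List ::= List :: Item

[List [List [List [List [Item num]] :: [Item num]] :: [Item var]] :: [Item var]]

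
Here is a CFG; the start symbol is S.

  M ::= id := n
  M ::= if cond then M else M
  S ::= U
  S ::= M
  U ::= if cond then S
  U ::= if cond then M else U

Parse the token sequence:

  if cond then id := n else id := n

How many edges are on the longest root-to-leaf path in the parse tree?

3

[S [M if cond then [M id := n] else [M id := n]]]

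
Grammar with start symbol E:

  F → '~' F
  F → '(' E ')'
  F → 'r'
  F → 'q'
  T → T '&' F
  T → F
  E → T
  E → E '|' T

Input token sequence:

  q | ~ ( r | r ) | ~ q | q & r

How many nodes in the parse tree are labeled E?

[E [E [E [E [T [F q]]] | [T [F ~ [F ( [E [E [T [F r]]] | [T [F r]]] )]]]] | [T [F ~ [F q]]]] | [T [T [F q]] & [F r]]]

6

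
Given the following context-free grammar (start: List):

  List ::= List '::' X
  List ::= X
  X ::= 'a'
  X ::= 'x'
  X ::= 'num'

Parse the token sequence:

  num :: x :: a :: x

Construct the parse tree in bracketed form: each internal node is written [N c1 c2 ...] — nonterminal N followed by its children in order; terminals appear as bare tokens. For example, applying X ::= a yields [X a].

List
List :: X
List :: X :: X
List :: X :: X :: X
X :: X :: X :: X
num :: X :: X :: X
num :: x :: X :: X
num :: x :: a :: X
num :: x :: a :: x

[List [List [List [List [X num]] :: [X x]] :: [X a]] :: [X x]]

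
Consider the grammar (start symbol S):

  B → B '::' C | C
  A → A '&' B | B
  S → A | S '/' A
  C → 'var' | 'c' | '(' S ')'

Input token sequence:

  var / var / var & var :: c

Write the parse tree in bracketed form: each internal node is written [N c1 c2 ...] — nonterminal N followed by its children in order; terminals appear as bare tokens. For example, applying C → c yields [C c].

[S [S [S [A [B [C var]]]] / [A [B [C var]]]] / [A [A [B [C var]]] & [B [B [C var]] :: [C c]]]]

S
S / A
S / A / A
A / A / A
B / A / A
C / A / A
var / A / A
var / B / A
var / C / A
var / var / A
var / var / A & B
var / var / B & B
var / var / C & B
var / var / var & B
var / var / var & B :: C
var / var / var & C :: C
var / var / var & var :: C
var / var / var & var :: c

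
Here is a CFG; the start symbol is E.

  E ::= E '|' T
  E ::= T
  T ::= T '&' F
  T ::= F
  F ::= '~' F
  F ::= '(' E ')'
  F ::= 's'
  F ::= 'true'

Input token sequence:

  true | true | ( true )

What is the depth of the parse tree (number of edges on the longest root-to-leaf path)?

[E [E [E [T [F true]]] | [T [F true]]] | [T [F ( [E [T [F true]]] )]]]

6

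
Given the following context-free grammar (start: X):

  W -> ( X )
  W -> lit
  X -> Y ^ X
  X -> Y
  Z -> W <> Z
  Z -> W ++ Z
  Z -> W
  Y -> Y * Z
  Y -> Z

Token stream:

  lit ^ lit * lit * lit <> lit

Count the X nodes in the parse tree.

[X [Y [Z [W lit]]] ^ [X [Y [Y [Y [Z [W lit]]] * [Z [W lit]]] * [Z [W lit] <> [Z [W lit]]]]]]

2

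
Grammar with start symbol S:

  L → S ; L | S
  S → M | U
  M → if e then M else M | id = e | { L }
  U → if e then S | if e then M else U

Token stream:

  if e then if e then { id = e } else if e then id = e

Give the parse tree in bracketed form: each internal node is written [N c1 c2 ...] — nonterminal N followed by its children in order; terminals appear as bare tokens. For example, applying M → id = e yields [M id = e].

[S [U if e then [S [U if e then [M { [L [S [M id = e]]] }] else [U if e then [S [M id = e]]]]]]]

S
U
if e then S
if e then U
if e then if e then M else U
if e then if e then { L } else U
if e then if e then { S } else U
if e then if e then { M } else U
if e then if e then { id = e } else U
if e then if e then { id = e } else if e then S
if e then if e then { id = e } else if e then M
if e then if e then { id = e } else if e then id = e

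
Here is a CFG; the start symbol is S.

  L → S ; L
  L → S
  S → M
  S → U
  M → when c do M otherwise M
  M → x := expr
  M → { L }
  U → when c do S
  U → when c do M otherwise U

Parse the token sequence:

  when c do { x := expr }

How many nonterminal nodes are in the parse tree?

7

[S [U when c do [S [M { [L [S [M x := expr]]] }]]]]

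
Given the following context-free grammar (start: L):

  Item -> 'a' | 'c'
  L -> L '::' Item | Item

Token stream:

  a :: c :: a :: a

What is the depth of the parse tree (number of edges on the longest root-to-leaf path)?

5

[L [L [L [L [Item a]] :: [Item c]] :: [Item a]] :: [Item a]]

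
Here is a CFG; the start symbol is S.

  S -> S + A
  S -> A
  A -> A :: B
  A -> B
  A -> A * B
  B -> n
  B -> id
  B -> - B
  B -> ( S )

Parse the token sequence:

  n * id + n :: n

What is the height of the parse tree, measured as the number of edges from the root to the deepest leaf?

5

[S [S [A [A [B n]] * [B id]]] + [A [A [B n]] :: [B n]]]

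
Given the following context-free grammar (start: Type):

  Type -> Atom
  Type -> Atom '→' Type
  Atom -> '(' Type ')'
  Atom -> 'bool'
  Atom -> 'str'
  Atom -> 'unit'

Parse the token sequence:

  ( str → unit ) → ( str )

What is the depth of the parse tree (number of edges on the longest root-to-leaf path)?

[Type [Atom ( [Type [Atom str] → [Type [Atom unit]]] )] → [Type [Atom ( [Type [Atom str]] )]]]

5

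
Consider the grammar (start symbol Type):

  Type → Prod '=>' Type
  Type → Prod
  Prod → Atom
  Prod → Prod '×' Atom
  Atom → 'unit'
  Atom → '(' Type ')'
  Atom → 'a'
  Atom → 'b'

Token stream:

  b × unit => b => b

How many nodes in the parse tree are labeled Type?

[Type [Prod [Prod [Atom b]] × [Atom unit]] => [Type [Prod [Atom b]] => [Type [Prod [Atom b]]]]]

3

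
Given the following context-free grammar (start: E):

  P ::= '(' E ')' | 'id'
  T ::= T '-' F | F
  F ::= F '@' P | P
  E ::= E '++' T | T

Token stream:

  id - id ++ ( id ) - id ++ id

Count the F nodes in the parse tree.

[E [E [E [T [T [F [P id]]] - [F [P id]]]] ++ [T [T [F [P ( [E [T [F [P id]]]] )]]] - [F [P id]]]] ++ [T [F [P id]]]]

6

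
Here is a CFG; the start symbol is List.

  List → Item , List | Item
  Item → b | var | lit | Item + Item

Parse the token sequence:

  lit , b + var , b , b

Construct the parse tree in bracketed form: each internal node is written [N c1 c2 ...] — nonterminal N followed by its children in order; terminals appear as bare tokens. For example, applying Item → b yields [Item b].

List
Item , List
lit , List
lit , Item , List
lit , Item + Item , List
lit , b + Item , List
lit , b + var , List
lit , b + var , Item , List
lit , b + var , b , List
lit , b + var , b , Item
lit , b + var , b , b

[List [Item lit] , [List [Item [Item b] + [Item var]] , [List [Item b] , [List [Item b]]]]]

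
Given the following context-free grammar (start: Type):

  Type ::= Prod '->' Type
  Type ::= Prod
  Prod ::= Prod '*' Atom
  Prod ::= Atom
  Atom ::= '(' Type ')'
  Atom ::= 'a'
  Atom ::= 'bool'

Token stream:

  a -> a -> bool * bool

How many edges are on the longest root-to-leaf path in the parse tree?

6

[Type [Prod [Atom a]] -> [Type [Prod [Atom a]] -> [Type [Prod [Prod [Atom bool]] * [Atom bool]]]]]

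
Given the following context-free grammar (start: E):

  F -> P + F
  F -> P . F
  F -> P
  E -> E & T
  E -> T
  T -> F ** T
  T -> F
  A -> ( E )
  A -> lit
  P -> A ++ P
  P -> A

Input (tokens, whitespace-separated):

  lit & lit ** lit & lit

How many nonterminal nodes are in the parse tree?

19

[E [E [E [T [F [P [A lit]]]]] & [T [F [P [A lit]]] ** [T [F [P [A lit]]]]]] & [T [F [P [A lit]]]]]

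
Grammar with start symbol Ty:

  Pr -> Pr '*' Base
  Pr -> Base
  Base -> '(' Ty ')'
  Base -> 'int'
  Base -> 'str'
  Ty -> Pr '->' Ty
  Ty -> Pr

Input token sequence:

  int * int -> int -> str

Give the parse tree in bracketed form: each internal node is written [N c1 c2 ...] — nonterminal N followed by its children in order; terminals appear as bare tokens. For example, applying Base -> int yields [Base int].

[Ty [Pr [Pr [Base int]] * [Base int]] -> [Ty [Pr [Base int]] -> [Ty [Pr [Base str]]]]]

Ty
Pr -> Ty
Pr * Base -> Ty
Base * Base -> Ty
int * Base -> Ty
int * int -> Ty
int * int -> Pr -> Ty
int * int -> Base -> Ty
int * int -> int -> Ty
int * int -> int -> Pr
int * int -> int -> Base
int * int -> int -> str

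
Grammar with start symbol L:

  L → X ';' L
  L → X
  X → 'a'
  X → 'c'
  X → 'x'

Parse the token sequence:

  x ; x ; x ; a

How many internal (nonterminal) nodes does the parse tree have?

8

[L [X x] ; [L [X x] ; [L [X x] ; [L [X a]]]]]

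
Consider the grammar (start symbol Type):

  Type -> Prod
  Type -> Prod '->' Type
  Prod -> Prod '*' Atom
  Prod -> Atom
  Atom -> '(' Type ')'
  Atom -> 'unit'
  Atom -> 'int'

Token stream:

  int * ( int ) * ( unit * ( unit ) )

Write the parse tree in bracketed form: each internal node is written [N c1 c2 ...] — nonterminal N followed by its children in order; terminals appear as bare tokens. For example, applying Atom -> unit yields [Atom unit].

Type
Prod
Prod * Atom
Prod * Atom * Atom
Atom * Atom * Atom
int * Atom * Atom
int * ( Type ) * Atom
int * ( Prod ) * Atom
int * ( Atom ) * Atom
int * ( int ) * Atom
int * ( int ) * ( Type )
int * ( int ) * ( Prod )
int * ( int ) * ( Prod * Atom )
int * ( int ) * ( Atom * Atom )
int * ( int ) * ( unit * Atom )
int * ( int ) * ( unit * ( Type ) )
int * ( int ) * ( unit * ( Prod ) )
int * ( int ) * ( unit * ( Atom ) )
int * ( int ) * ( unit * ( unit ) )

[Type [Prod [Prod [Prod [Atom int]] * [Atom ( [Type [Prod [Atom int]]] )]] * [Atom ( [Type [Prod [Prod [Atom unit]] * [Atom ( [Type [Prod [Atom unit]]] )]]] )]]]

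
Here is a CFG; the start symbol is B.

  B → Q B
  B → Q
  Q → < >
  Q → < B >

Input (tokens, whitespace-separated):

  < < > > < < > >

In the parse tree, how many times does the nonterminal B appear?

[B [Q < [B [Q < >]] >] [B [Q < [B [Q < >]] >]]]

4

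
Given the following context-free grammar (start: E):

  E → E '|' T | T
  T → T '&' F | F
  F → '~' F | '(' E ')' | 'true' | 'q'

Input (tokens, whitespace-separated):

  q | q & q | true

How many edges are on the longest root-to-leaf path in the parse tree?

[E [E [E [T [F q]]] | [T [T [F q]] & [F q]]] | [T [F true]]]

5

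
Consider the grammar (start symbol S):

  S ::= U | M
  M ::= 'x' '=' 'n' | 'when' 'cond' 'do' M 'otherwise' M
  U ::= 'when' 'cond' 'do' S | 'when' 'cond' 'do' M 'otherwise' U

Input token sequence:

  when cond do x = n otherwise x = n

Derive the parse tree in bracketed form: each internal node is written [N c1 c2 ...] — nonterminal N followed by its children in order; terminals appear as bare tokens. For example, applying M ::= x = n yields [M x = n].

S
M
when cond do M otherwise M
when cond do x = n otherwise M
when cond do x = n otherwise x = n

[S [M when cond do [M x = n] otherwise [M x = n]]]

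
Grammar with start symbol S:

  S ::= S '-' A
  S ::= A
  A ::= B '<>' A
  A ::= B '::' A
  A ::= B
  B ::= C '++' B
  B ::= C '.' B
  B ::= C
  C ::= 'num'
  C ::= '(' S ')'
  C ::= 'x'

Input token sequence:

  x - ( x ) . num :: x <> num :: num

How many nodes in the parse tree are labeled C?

7

[S [S [A [B [C x]]]] - [A [B [C ( [S [A [B [C x]]]] )] . [B [C num]]] :: [A [B [C x]] <> [A [B [C num]] :: [A [B [C num]]]]]]]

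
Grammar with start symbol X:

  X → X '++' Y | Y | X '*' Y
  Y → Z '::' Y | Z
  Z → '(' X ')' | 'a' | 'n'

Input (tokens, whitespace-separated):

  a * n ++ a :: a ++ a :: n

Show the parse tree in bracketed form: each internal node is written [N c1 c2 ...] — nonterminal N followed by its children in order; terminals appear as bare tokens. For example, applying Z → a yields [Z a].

[X [X [X [X [Y [Z a]]] * [Y [Z n]]] ++ [Y [Z a] :: [Y [Z a]]]] ++ [Y [Z a] :: [Y [Z n]]]]

X
X ++ Y
X ++ Y ++ Y
X * Y ++ Y ++ Y
Y * Y ++ Y ++ Y
Z * Y ++ Y ++ Y
a * Y ++ Y ++ Y
a * Z ++ Y ++ Y
a * n ++ Y ++ Y
a * n ++ Z :: Y ++ Y
a * n ++ a :: Y ++ Y
a * n ++ a :: Z ++ Y
a * n ++ a :: a ++ Y
a * n ++ a :: a ++ Z :: Y
a * n ++ a :: a ++ a :: Y
a * n ++ a :: a ++ a :: Z
a * n ++ a :: a ++ a :: n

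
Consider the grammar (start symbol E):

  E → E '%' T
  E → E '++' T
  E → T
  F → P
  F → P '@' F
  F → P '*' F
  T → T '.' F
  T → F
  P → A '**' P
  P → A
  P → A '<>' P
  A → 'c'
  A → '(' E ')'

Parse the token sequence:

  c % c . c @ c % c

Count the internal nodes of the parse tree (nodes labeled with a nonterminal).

[E [E [E [T [F [P [A c]]]]] % [T [T [F [P [A c]]]] . [F [P [A c]] @ [F [P [A c]]]]]] % [T [F [P [A c]]]]]

22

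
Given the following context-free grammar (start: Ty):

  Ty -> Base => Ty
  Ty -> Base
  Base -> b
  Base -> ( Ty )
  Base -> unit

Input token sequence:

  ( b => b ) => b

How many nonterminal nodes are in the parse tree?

[Ty [Base ( [Ty [Base b] => [Ty [Base b]]] )] => [Ty [Base b]]]

8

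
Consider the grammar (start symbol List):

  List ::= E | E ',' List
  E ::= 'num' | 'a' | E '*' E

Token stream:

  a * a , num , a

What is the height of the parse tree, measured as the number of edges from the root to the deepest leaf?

4

[List [E [E a] * [E a]] , [List [E num] , [List [E a]]]]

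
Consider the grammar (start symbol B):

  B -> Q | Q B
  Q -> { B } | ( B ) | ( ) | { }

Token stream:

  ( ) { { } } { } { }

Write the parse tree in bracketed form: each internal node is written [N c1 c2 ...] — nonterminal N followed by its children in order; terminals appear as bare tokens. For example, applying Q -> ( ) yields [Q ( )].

[B [Q ( )] [B [Q { [B [Q { }]] }] [B [Q { }] [B [Q { }]]]]]

B
Q B
( ) B
( ) Q B
( ) { B } B
( ) { Q } B
( ) { { } } B
( ) { { } } Q B
( ) { { } } { } B
( ) { { } } { } Q
( ) { { } } { } { }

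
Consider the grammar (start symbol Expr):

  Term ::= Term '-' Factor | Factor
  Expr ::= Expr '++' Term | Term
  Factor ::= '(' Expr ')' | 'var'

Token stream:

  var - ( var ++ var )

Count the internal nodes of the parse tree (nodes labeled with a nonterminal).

[Expr [Term [Term [Factor var]] - [Factor ( [Expr [Expr [Term [Factor var]]] ++ [Term [Factor var]]] )]]]

11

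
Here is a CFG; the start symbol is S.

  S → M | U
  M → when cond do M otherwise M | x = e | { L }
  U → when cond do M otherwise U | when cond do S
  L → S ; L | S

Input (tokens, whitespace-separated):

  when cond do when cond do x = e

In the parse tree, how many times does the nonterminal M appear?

[S [U when cond do [S [U when cond do [S [M x = e]]]]]]

1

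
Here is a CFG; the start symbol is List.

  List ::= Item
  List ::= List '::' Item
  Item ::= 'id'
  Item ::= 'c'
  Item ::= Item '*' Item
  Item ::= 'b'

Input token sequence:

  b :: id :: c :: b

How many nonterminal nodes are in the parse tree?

8

[List [List [List [List [Item b]] :: [Item id]] :: [Item c]] :: [Item b]]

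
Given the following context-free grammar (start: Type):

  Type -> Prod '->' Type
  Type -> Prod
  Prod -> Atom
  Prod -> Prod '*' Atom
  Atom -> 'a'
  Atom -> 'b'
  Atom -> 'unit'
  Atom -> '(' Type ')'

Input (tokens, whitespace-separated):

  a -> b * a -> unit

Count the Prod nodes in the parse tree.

[Type [Prod [Atom a]] -> [Type [Prod [Prod [Atom b]] * [Atom a]] -> [Type [Prod [Atom unit]]]]]

4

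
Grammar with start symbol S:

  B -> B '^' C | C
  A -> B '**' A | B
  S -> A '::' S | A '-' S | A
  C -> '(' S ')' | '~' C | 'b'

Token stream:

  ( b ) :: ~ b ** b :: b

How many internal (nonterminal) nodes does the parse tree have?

[S [A [B [C ( [S [A [B [C b]]]] )]]] :: [S [A [B [C ~ [C b]]] ** [A [B [C b]]]] :: [S [A [B [C b]]]]]]

20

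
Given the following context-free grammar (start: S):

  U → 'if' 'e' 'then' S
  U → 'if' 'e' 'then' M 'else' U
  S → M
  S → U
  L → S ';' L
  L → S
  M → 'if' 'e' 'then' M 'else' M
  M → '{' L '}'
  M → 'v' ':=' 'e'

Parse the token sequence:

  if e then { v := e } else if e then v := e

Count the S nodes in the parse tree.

3

[S [U if e then [M { [L [S [M v := e]]] }] else [U if e then [S [M v := e]]]]]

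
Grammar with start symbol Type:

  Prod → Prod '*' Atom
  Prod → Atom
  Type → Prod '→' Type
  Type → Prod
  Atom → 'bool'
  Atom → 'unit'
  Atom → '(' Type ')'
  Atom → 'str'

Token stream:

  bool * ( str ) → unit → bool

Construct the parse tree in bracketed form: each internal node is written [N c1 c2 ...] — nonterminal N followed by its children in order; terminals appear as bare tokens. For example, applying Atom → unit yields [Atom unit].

Type
Prod → Type
Prod * Atom → Type
Atom * Atom → Type
bool * Atom → Type
bool * ( Type ) → Type
bool * ( Prod ) → Type
bool * ( Atom ) → Type
bool * ( str ) → Type
bool * ( str ) → Prod → Type
bool * ( str ) → Atom → Type
bool * ( str ) → unit → Type
bool * ( str ) → unit → Prod
bool * ( str ) → unit → Atom
bool * ( str ) → unit → bool

[Type [Prod [Prod [Atom bool]] * [Atom ( [Type [Prod [Atom str]]] )]] → [Type [Prod [Atom unit]] → [Type [Prod [Atom bool]]]]]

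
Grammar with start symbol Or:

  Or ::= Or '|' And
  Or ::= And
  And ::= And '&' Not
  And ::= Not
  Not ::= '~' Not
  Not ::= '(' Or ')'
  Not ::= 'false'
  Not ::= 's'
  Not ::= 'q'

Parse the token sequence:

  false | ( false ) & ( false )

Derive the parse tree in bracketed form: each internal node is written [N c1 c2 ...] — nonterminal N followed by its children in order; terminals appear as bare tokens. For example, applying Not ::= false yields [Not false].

Or
Or | And
And | And
Not | And
false | And
false | And & Not
false | Not & Not
false | ( Or ) & Not
false | ( And ) & Not
false | ( Not ) & Not
false | ( false ) & Not
false | ( false ) & ( Or )
false | ( false ) & ( And )
false | ( false ) & ( Not )
false | ( false ) & ( false )

[Or [Or [And [Not false]]] | [And [And [Not ( [Or [And [Not false]]] )]] & [Not ( [Or [And [Not false]]] )]]]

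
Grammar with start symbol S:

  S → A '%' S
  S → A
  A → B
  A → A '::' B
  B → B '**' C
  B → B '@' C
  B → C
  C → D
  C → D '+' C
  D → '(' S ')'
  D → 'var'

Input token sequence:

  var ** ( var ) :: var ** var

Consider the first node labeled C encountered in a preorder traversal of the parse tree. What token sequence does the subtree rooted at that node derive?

var

[S [A [A [B [B [C [D var]]] ** [C [D ( [S [A [B [C [D var]]]]] )]]]] :: [B [B [C [D var]]] ** [C [D var]]]]]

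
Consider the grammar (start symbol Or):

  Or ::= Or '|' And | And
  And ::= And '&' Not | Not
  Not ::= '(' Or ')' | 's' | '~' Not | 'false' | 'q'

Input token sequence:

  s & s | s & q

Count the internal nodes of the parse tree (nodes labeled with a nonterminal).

10

[Or [Or [And [And [Not s]] & [Not s]]] | [And [And [Not s]] & [Not q]]]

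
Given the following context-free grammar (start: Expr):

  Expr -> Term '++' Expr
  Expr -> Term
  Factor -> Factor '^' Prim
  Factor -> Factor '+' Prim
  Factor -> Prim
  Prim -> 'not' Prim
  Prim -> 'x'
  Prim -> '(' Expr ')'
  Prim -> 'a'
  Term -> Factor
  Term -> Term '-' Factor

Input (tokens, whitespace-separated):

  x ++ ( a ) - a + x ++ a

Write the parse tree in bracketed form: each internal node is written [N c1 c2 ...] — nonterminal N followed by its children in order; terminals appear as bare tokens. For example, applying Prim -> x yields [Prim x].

[Expr [Term [Factor [Prim x]]] ++ [Expr [Term [Term [Factor [Prim ( [Expr [Term [Factor [Prim a]]]] )]]] - [Factor [Factor [Prim a]] + [Prim x]]] ++ [Expr [Term [Factor [Prim a]]]]]]

Expr
Term ++ Expr
Factor ++ Expr
Prim ++ Expr
x ++ Expr
x ++ Term ++ Expr
x ++ Term - Factor ++ Expr
x ++ Factor - Factor ++ Expr
x ++ Prim - Factor ++ Expr
x ++ ( Expr ) - Factor ++ Expr
x ++ ( Term ) - Factor ++ Expr
x ++ ( Factor ) - Factor ++ Expr
x ++ ( Prim ) - Factor ++ Expr
x ++ ( a ) - Factor ++ Expr
x ++ ( a ) - Factor + Prim ++ Expr
x ++ ( a ) - Prim + Prim ++ Expr
x ++ ( a ) - a + Prim ++ Expr
x ++ ( a ) - a + x ++ Expr
x ++ ( a ) - a + x ++ Term
x ++ ( a ) - a + x ++ Factor
x ++ ( a ) - a + x ++ Prim
x ++ ( a ) - a + x ++ a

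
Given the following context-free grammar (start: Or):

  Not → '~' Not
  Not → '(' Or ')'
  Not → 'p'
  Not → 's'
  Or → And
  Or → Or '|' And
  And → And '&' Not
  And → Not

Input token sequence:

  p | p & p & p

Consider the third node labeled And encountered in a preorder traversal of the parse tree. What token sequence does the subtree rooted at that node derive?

[Or [Or [And [Not p]]] | [And [And [And [Not p]] & [Not p]] & [Not p]]]

p & p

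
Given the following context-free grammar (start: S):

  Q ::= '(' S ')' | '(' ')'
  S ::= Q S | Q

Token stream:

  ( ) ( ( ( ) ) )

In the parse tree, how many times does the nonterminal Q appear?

4

[S [Q ( )] [S [Q ( [S [Q ( [S [Q ( )]] )]] )]]]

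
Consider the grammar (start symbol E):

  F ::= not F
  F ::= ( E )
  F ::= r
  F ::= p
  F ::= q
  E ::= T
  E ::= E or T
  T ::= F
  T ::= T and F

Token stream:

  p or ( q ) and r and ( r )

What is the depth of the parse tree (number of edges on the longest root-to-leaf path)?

[E [E [T [F p]]] or [T [T [T [F ( [E [T [F q]]] )]] and [F r]] and [F ( [E [T [F r]]] )]]]

8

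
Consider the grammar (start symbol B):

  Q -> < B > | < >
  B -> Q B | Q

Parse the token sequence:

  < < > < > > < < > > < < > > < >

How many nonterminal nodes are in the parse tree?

16

[B [Q < [B [Q < >] [B [Q < >]]] >] [B [Q < [B [Q < >]] >] [B [Q < [B [Q < >]] >] [B [Q < >]]]]]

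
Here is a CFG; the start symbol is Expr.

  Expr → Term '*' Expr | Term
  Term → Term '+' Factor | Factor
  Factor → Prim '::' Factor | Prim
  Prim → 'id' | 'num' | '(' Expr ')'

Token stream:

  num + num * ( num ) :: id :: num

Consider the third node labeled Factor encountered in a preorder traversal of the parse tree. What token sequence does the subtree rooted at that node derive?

[Expr [Term [Term [Factor [Prim num]]] + [Factor [Prim num]]] * [Expr [Term [Factor [Prim ( [Expr [Term [Factor [Prim num]]]] )] :: [Factor [Prim id] :: [Factor [Prim num]]]]]]]

( num ) :: id :: num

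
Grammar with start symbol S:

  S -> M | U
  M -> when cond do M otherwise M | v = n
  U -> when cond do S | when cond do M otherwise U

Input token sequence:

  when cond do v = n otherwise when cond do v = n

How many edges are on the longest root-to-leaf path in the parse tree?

5

[S [U when cond do [M v = n] otherwise [U when cond do [S [M v = n]]]]]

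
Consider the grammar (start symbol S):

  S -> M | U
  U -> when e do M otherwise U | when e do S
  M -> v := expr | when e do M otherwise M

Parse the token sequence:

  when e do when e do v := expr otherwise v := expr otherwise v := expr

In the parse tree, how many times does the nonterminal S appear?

[S [M when e do [M when e do [M v := expr] otherwise [M v := expr]] otherwise [M v := expr]]]

1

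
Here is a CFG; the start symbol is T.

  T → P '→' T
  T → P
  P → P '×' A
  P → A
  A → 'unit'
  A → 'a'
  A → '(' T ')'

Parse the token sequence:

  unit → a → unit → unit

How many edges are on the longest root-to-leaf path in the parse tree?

[T [P [A unit]] → [T [P [A a]] → [T [P [A unit]] → [T [P [A unit]]]]]]

6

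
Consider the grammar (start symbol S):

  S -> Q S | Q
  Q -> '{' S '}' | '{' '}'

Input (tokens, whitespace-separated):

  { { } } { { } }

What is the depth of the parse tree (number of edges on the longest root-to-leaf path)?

[S [Q { [S [Q { }]] }] [S [Q { [S [Q { }]] }]]]

5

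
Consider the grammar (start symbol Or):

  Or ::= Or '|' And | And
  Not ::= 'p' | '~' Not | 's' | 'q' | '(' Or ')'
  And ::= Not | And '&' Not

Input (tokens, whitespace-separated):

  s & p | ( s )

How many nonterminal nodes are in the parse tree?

[Or [Or [And [And [Not s]] & [Not p]]] | [And [Not ( [Or [And [Not s]]] )]]]

11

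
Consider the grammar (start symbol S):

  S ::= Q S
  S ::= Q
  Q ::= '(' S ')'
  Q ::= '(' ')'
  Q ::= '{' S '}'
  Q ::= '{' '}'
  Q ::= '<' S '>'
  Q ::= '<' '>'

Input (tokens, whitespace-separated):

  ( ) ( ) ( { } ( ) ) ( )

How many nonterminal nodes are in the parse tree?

[S [Q ( )] [S [Q ( )] [S [Q ( [S [Q { }] [S [Q ( )]]] )] [S [Q ( )]]]]]

12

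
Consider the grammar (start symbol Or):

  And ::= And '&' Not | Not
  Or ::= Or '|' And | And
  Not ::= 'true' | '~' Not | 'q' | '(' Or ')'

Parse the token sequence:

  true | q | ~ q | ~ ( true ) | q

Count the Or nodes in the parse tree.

6

[Or [Or [Or [Or [Or [And [Not true]]] | [And [Not q]]] | [And [Not ~ [Not q]]]] | [And [Not ~ [Not ( [Or [And [Not true]]] )]]]] | [And [Not q]]]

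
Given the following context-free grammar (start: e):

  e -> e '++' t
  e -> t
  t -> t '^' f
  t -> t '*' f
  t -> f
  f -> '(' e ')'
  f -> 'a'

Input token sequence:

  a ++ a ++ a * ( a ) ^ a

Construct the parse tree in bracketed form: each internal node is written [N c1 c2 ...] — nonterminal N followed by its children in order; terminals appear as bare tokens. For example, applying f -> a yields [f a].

[e [e [e [t [f a]]] ++ [t [f a]]] ++ [t [t [t [f a]] * [f ( [e [t [f a]]] )]] ^ [f a]]]

e
e ++ t
e ++ t ++ t
t ++ t ++ t
f ++ t ++ t
a ++ t ++ t
a ++ f ++ t
a ++ a ++ t
a ++ a ++ t ^ f
a ++ a ++ t * f ^ f
a ++ a ++ f * f ^ f
a ++ a ++ a * f ^ f
a ++ a ++ a * ( e ) ^ f
a ++ a ++ a * ( t ) ^ f
a ++ a ++ a * ( f ) ^ f
a ++ a ++ a * ( a ) ^ f
a ++ a ++ a * ( a ) ^ a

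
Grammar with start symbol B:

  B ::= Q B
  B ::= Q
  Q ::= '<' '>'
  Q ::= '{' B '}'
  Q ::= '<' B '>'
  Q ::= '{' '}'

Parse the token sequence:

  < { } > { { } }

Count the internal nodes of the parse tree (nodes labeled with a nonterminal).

8

[B [Q < [B [Q { }]] >] [B [Q { [B [Q { }]] }]]]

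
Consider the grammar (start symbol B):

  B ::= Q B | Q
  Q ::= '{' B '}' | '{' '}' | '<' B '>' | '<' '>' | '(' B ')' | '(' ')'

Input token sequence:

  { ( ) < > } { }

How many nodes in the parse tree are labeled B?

4

[B [Q { [B [Q ( )] [B [Q < >]]] }] [B [Q { }]]]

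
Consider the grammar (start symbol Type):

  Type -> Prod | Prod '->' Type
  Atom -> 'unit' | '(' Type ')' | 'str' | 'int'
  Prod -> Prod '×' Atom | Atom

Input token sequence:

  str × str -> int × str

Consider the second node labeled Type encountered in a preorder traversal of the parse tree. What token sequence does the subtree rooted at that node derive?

int × str

[Type [Prod [Prod [Atom str]] × [Atom str]] -> [Type [Prod [Prod [Atom int]] × [Atom str]]]]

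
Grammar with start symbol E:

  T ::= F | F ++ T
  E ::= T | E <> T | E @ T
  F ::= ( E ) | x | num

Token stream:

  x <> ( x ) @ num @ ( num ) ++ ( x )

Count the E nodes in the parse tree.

7

[E [E [E [E [T [F x]]] <> [T [F ( [E [T [F x]]] )]]] @ [T [F num]]] @ [T [F ( [E [T [F num]]] )] ++ [T [F ( [E [T [F x]]] )]]]]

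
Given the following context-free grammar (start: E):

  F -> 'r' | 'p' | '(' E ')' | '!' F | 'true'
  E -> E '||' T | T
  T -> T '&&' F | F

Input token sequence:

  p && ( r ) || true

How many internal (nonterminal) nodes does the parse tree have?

11

[E [E [T [T [F p]] && [F ( [E [T [F r]]] )]]] || [T [F true]]]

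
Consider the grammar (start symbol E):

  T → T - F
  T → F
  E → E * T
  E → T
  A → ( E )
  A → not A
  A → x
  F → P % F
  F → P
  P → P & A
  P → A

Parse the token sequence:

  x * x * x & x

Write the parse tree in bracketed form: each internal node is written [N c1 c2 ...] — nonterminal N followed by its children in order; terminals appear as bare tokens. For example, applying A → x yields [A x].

E
E * T
E * T * T
T * T * T
F * T * T
P * T * T
A * T * T
x * T * T
x * F * T
x * P * T
x * A * T
x * x * T
x * x * F
x * x * P
x * x * P & A
x * x * A & A
x * x * x & A
x * x * x & x

[E [E [E [T [F [P [A x]]]]] * [T [F [P [A x]]]]] * [T [F [P [P [A x]] & [A x]]]]]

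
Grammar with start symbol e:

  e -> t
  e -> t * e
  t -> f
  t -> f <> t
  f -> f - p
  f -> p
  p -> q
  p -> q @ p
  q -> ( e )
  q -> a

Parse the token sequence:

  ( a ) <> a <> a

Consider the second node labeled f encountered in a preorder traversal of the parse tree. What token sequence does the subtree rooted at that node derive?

a

[e [t [f [p [q ( [e [t [f [p [q a]]]]] )]]] <> [t [f [p [q a]]] <> [t [f [p [q a]]]]]]]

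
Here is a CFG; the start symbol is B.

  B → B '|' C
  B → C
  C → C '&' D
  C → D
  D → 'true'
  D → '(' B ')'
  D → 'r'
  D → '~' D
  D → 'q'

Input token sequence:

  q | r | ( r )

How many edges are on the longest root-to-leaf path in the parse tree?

[B [B [B [C [D q]]] | [C [D r]]] | [C [D ( [B [C [D r]]] )]]]

6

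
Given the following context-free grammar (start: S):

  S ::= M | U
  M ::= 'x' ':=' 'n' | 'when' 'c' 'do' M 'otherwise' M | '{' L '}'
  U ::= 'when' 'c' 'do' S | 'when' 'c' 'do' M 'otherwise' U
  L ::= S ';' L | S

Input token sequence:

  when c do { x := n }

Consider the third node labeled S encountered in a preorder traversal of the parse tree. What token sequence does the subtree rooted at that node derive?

[S [U when c do [S [M { [L [S [M x := n]]] }]]]]

x := n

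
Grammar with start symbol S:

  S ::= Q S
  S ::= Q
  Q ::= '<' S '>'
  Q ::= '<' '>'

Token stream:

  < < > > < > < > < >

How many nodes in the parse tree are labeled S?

[S [Q < [S [Q < >]] >] [S [Q < >] [S [Q < >] [S [Q < >]]]]]

5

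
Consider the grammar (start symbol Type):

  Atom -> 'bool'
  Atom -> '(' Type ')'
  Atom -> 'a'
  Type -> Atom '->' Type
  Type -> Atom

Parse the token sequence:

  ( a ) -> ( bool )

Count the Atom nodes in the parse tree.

4

[Type [Atom ( [Type [Atom a]] )] -> [Type [Atom ( [Type [Atom bool]] )]]]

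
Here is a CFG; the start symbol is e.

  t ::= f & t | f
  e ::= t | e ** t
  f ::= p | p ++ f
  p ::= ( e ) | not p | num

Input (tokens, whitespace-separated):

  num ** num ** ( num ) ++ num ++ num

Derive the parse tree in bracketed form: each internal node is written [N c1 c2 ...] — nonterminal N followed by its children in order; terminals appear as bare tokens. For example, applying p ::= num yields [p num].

e
e ** t
e ** t ** t
t ** t ** t
f ** t ** t
p ** t ** t
num ** t ** t
num ** f ** t
num ** p ** t
num ** num ** t
num ** num ** f
num ** num ** p ++ f
num ** num ** ( e ) ++ f
num ** num ** ( t ) ++ f
num ** num ** ( f ) ++ f
num ** num ** ( p ) ++ f
num ** num ** ( num ) ++ f
num ** num ** ( num ) ++ p ++ f
num ** num ** ( num ) ++ num ++ f
num ** num ** ( num ) ++ num ++ p
num ** num ** ( num ) ++ num ++ num

[e [e [e [t [f [p num]]]] ** [t [f [p num]]]] ** [t [f [p ( [e [t [f [p num]]]] )] ++ [f [p num] ++ [f [p num]]]]]]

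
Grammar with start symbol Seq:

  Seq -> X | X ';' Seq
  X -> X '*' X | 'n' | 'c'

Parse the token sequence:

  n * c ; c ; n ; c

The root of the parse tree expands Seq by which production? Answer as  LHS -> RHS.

[Seq [X [X n] * [X c]] ; [Seq [X c] ; [Seq [X n] ; [Seq [X c]]]]]

Seq -> X ';' Seq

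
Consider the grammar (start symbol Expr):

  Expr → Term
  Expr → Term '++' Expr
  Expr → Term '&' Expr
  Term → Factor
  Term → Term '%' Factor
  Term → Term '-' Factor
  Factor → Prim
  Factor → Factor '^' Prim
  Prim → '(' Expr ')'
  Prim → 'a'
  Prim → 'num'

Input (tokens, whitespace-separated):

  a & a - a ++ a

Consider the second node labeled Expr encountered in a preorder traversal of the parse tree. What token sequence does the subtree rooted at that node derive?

a - a ++ a

[Expr [Term [Factor [Prim a]]] & [Expr [Term [Term [Factor [Prim a]]] - [Factor [Prim a]]] ++ [Expr [Term [Factor [Prim a]]]]]]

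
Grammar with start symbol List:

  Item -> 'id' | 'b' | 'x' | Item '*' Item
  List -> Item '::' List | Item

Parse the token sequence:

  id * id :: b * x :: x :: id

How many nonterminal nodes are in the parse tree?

12

[List [Item [Item id] * [Item id]] :: [List [Item [Item b] * [Item x]] :: [List [Item x] :: [List [Item id]]]]]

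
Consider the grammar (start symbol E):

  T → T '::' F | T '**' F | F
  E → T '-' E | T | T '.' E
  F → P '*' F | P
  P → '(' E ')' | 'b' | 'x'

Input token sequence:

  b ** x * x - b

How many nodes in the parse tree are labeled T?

3

[E [T [T [F [P b]]] ** [F [P x] * [F [P x]]]] - [E [T [F [P b]]]]]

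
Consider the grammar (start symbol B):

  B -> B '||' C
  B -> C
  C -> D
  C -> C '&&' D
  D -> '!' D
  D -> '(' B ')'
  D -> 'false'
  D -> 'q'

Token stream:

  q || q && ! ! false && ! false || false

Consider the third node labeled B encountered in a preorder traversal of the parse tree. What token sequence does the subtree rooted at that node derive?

[B [B [B [C [D q]]] || [C [C [C [D q]] && [D ! [D ! [D false]]]] && [D ! [D false]]]] || [C [D false]]]

q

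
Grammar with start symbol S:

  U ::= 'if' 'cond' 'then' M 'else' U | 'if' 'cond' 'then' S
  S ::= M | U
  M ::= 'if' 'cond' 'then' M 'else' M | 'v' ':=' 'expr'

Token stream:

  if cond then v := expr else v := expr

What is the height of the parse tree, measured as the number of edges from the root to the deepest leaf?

[S [M if cond then [M v := expr] else [M v := expr]]]

3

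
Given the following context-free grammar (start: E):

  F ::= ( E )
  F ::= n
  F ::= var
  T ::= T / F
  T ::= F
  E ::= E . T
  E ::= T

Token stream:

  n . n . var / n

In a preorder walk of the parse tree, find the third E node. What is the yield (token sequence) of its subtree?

[E [E [E [T [F n]]] . [T [F n]]] . [T [T [F var]] / [F n]]]

n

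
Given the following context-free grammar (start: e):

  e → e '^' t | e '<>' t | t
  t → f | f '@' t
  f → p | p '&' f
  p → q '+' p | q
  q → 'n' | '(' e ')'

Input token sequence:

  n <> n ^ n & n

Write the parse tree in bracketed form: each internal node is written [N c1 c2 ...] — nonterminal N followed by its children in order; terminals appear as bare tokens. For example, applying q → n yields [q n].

[e [e [e [t [f [p [q n]]]]] <> [t [f [p [q n]]]]] ^ [t [f [p [q n]] & [f [p [q n]]]]]]

e
e ^ t
e <> t ^ t
t <> t ^ t
f <> t ^ t
p <> t ^ t
q <> t ^ t
n <> t ^ t
n <> f ^ t
n <> p ^ t
n <> q ^ t
n <> n ^ t
n <> n ^ f
n <> n ^ p & f
n <> n ^ q & f
n <> n ^ n & f
n <> n ^ n & p
n <> n ^ n & q
n <> n ^ n & n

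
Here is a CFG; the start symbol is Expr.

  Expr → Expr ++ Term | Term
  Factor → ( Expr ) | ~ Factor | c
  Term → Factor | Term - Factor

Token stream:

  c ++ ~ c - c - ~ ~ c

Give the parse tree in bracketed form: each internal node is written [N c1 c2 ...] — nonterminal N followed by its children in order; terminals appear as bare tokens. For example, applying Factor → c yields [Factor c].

[Expr [Expr [Term [Factor c]]] ++ [Term [Term [Term [Factor ~ [Factor c]]] - [Factor c]] - [Factor ~ [Factor ~ [Factor c]]]]]

Expr
Expr ++ Term
Term ++ Term
Factor ++ Term
c ++ Term
c ++ Term - Factor
c ++ Term - Factor - Factor
c ++ Factor - Factor - Factor
c ++ ~ Factor - Factor - Factor
c ++ ~ c - Factor - Factor
c ++ ~ c - c - Factor
c ++ ~ c - c - ~ Factor
c ++ ~ c - c - ~ ~ Factor
c ++ ~ c - c - ~ ~ c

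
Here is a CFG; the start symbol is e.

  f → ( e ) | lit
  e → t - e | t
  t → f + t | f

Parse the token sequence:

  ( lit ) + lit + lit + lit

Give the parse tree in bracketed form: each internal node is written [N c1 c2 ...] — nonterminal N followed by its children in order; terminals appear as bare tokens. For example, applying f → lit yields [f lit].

[e [t [f ( [e [t [f lit]]] )] + [t [f lit] + [t [f lit] + [t [f lit]]]]]]

e
t
f + t
( e ) + t
( t ) + t
( f ) + t
( lit ) + t
( lit ) + f + t
( lit ) + lit + t
( lit ) + lit + f + t
( lit ) + lit + lit + t
( lit ) + lit + lit + f
( lit ) + lit + lit + lit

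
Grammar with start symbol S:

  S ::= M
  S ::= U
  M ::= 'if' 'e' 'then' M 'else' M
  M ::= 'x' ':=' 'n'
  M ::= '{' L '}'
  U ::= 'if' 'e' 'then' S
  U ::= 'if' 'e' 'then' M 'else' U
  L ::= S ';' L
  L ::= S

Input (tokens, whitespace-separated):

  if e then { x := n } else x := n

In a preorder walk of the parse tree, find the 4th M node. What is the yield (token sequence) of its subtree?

x := n

[S [M if e then [M { [L [S [M x := n]]] }] else [M x := n]]]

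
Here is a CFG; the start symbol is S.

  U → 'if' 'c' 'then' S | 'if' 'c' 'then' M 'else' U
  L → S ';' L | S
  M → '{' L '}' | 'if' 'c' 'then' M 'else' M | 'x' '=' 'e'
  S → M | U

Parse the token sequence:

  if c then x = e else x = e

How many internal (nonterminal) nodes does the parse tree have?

4

[S [M if c then [M x = e] else [M x = e]]]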